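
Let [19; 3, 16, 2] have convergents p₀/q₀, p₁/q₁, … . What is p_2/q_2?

947/49

Using pₖ = aₖpₖ₋₁ + pₖ₋₂, qₖ = aₖqₖ₋₁ + qₖ₋₂ (with p₋₁=1, p₋₂=0, q₋₁=0, q₋₂=1):
  k=0: a=19, p=19, q=1
  k=1: a=3, p=58, q=3
  k=2: a=16, p=947, q=49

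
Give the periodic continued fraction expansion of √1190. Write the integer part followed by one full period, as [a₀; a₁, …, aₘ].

a₀ = ⌊√1190⌋ = 34.
With m₀=0, d₀=1 and mₖ₊₁ = dₖaₖ − mₖ, dₖ₊₁ = (n − mₖ₊₁²)/dₖ, aₖ₊₁ = ⌊(a₀+mₖ₊₁)/dₖ₊₁⌋:
  k=1: m=34, d=34, a=2
  k=2: m=34, d=1, a=68
d=1 and a=2a₀=68 at k=2, so the next step gives (m, d) = (34, 34) again — its k=1 value — and the period has length 2.

[34; 2, 68]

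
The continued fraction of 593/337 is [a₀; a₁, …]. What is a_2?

3

593 = 1·337 + 256   →  a_0 = 1
337 = 1·256 + 81   →  a_1 = 1
256 = 3·81 + 13   →  a_2 = 3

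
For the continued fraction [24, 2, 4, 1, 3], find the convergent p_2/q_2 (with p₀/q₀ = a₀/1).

220/9

Using pₖ = aₖpₖ₋₁ + pₖ₋₂, qₖ = aₖqₖ₋₁ + qₖ₋₂ (with p₋₁=1, p₋₂=0, q₋₁=0, q₋₂=1):
  k=0: a=24, p=24, q=1
  k=1: a=2, p=49, q=2
  k=2: a=4, p=220, q=9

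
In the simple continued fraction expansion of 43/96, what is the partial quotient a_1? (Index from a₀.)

43 = 0·96 + 43   →  a_0 = 0
96 = 2·43 + 10   →  a_1 = 2

2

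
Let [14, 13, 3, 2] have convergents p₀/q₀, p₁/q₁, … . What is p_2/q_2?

563/40

Using pₖ = aₖpₖ₋₁ + pₖ₋₂, qₖ = aₖqₖ₋₁ + qₖ₋₂ (with p₋₁=1, p₋₂=0, q₋₁=0, q₋₂=1):
  k=0: a=14, p=14, q=1
  k=1: a=13, p=183, q=13
  k=2: a=3, p=563, q=40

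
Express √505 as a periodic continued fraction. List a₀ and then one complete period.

[22; 2, 8, 2, 44]

a₀ = ⌊√505⌋ = 22.
With m₀=0, d₀=1 and mₖ₊₁ = dₖaₖ − mₖ, dₖ₊₁ = (n − mₖ₊₁²)/dₖ, aₖ₊₁ = ⌊(a₀+mₖ₊₁)/dₖ₊₁⌋:
  k=1: m=22, d=21, a=2
  k=2: m=20, d=5, a=8
  k=3: m=20, d=21, a=2
  k=4: m=22, d=1, a=44
d=1 and a=2a₀=44 at k=4, so the next step gives (m, d) = (22, 21) again — its k=1 value — and the period has length 4.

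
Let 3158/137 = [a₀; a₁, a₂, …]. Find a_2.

1

3158 = 23·137 + 7   →  a_0 = 23
137 = 19·7 + 4   →  a_1 = 19
7 = 1·4 + 3   →  a_2 = 1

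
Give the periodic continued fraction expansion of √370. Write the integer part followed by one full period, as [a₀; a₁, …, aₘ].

a₀ = ⌊√370⌋ = 19.
With m₀=0, d₀=1 and mₖ₊₁ = dₖaₖ − mₖ, dₖ₊₁ = (n − mₖ₊₁²)/dₖ, aₖ₊₁ = ⌊(a₀+mₖ₊₁)/dₖ₊₁⌋:
  k=1: m=19, d=9, a=4
  k=2: m=17, d=9, a=4
  k=3: m=19, d=1, a=38
d=1 and a=2a₀=38 at k=3, so the next step gives (m, d) = (19, 9) again — its k=1 value — and the period has length 3.

[19; 4, 4, 38]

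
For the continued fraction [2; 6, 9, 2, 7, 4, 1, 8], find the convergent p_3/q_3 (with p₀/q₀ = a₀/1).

251/116

Using pₖ = aₖpₖ₋₁ + pₖ₋₂, qₖ = aₖqₖ₋₁ + qₖ₋₂ (with p₋₁=1, p₋₂=0, q₋₁=0, q₋₂=1):
  k=0: a=2, p=2, q=1
  k=1: a=6, p=13, q=6
  k=2: a=9, p=119, q=55
  k=3: a=2, p=251, q=116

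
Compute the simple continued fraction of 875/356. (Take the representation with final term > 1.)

875 = 2×356 + 163
356 = 2×163 + 30
163 = 5×30 + 13
30 = 2×13 + 4
13 = 3×4 + 1
4 = 4×1 + 0  (stop)
So 875/356 = [2; 2, 5, 2, 3, 4].

[2; 2, 5, 2, 3, 4]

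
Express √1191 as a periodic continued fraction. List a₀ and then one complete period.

[34; 1, 1, 22, 1, 1, 68]

a₀ = ⌊√1191⌋ = 34.
With m₀=0, d₀=1 and mₖ₊₁ = dₖaₖ − mₖ, dₖ₊₁ = (n − mₖ₊₁²)/dₖ, aₖ₊₁ = ⌊(a₀+mₖ₊₁)/dₖ₊₁⌋:
  k=1: m=34, d=35, a=1
  k=2: m=1, d=34, a=1
  k=3: m=33, d=3, a=22
  k=4: m=33, d=34, a=1
  k=5: m=1, d=35, a=1
  k=6: m=34, d=1, a=68
d=1 and a=2a₀=68 at k=6, so the next step gives (m, d) = (34, 35) again — its k=1 value — and the period has length 6.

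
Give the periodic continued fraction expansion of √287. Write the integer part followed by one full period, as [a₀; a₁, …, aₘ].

a₀ = ⌊√287⌋ = 16.
With m₀=0, d₀=1 and mₖ₊₁ = dₖaₖ − mₖ, dₖ₊₁ = (n − mₖ₊₁²)/dₖ, aₖ₊₁ = ⌊(a₀+mₖ₊₁)/dₖ₊₁⌋:
  k=1: m=16, d=31, a=1
  k=2: m=15, d=2, a=15
  k=3: m=15, d=31, a=1
  k=4: m=16, d=1, a=32
d=1 and a=2a₀=32 at k=4, so the next step gives (m, d) = (16, 31) again — its k=1 value — and the period has length 4.

[16; 1, 15, 1, 32]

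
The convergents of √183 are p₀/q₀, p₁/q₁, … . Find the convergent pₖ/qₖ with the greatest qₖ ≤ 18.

√183 = [13; 1, 1, 8, 1, 1, 26, …] (period length 6).
Convergents:
  p_0/q_0 = 13/1
  p_1/q_1 = 14/1
  p_2/q_2 = 27/2
  p_3/q_3 = 230/17
  p_4/q_4 = 257/19
q_3 = 17 ≤ 18 < 19 = q_4, so the answer is 230/17.

230/17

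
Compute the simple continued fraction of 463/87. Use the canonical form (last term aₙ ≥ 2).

[5; 3, 9, 3]

463 = 5*87 + 28
87 = 3*28 + 3
28 = 9*3 + 1
3 = 3*1 + 0  (stop)
So 463/87 = [5; 3, 9, 3].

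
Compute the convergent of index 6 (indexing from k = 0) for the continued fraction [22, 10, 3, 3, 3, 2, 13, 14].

Using pₖ = aₖpₖ₋₁ + pₖ₋₂, qₖ = aₖqₖ₋₁ + qₖ₋₂ (with p₋₁=1, p₋₂=0, q₋₁=0, q₋₂=1):
  k=0: a=22, p=22, q=1
  k=1: a=10, p=221, q=10
  k=2: a=3, p=685, q=31
  k=3: a=3, p=2276, q=103
  k=4: a=3, p=7513, q=340
  k=5: a=2, p=17302, q=783
  k=6: a=13, p=232439, q=10519

232439/10519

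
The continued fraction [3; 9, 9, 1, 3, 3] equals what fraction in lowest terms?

Using pₖ = aₖpₖ₋₁ + pₖ₋₂ and qₖ = aₖqₖ₋₁ + qₖ₋₂:
  k=0: a=3, p=3, q=1
  k=1: a=9, p=28, q=9
  k=2: a=9, p=255, q=82
  k=3: a=1, p=283, q=91
  k=4: a=3, p=1104, q=355
  k=5: a=3, p=3595, q=1156

3595/1156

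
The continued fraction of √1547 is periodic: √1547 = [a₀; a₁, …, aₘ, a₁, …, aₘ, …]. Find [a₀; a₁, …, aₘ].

[39; 3, 78]

a₀ = ⌊√1547⌋ = 39.
With m₀=0, d₀=1 and mₖ₊₁ = dₖaₖ − mₖ, dₖ₊₁ = (n − mₖ₊₁²)/dₖ, aₖ₊₁ = ⌊(a₀+mₖ₊₁)/dₖ₊₁⌋:
  k=1: m=39, d=26, a=3
  k=2: m=39, d=1, a=78
d=1 and a=2a₀=78 at k=2, so the next step gives (m, d) = (39, 26) again — its k=1 value — and the period has length 2.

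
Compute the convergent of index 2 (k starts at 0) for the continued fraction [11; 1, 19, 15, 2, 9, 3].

Using pₖ = aₖpₖ₋₁ + pₖ₋₂, qₖ = aₖqₖ₋₁ + qₖ₋₂ (with p₋₁=1, p₋₂=0, q₋₁=0, q₋₂=1):
  k=0: a=11, p=11, q=1
  k=1: a=1, p=12, q=1
  k=2: a=19, p=239, q=20

239/20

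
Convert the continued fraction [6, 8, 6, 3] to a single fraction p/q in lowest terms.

949/155

Fold from the inside: start with 3/1.
  6 + 1/3 = 19/3
  8 + 3/19 = 155/19
  6 + 19/155 = 949/155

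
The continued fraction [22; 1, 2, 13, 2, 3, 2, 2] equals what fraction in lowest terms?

Fold from the inside: start with 2/1.
  2 + 1/2 = 5/2
  3 + 2/5 = 17/5
  2 + 5/17 = 39/17
  13 + 17/39 = 524/39
  2 + 39/524 = 1087/524
  1 + 524/1087 = 1611/1087
  22 + 1087/1611 = 36529/1611

36529/1611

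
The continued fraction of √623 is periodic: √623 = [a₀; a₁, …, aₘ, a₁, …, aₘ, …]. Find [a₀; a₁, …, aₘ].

a₀ = ⌊√623⌋ = 24.
With m₀=0, d₀=1 and mₖ₊₁ = dₖaₖ − mₖ, dₖ₊₁ = (n − mₖ₊₁²)/dₖ, aₖ₊₁ = ⌊(a₀+mₖ₊₁)/dₖ₊₁⌋:
  k=1: m=24, d=47, a=1
  k=2: m=23, d=2, a=23
  k=3: m=23, d=47, a=1
  k=4: m=24, d=1, a=48
d=1 and a=2a₀=48 at k=4, so the next step gives (m, d) = (24, 47) again — its k=1 value — and the period has length 4.

[24; 1, 23, 1, 48]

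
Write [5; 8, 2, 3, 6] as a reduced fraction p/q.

1899/371

Using pₖ = aₖpₖ₋₁ + pₖ₋₂ and qₖ = aₖqₖ₋₁ + qₖ₋₂:
  k=0: a=5, p=5, q=1
  k=1: a=8, p=41, q=8
  k=2: a=2, p=87, q=17
  k=3: a=3, p=302, q=59
  k=4: a=6, p=1899, q=371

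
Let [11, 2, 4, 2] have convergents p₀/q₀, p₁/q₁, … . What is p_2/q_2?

Using pₖ = aₖpₖ₋₁ + pₖ₋₂, qₖ = aₖqₖ₋₁ + qₖ₋₂ (with p₋₁=1, p₋₂=0, q₋₁=0, q₋₂=1):
  k=0: a=11, p=11, q=1
  k=1: a=2, p=23, q=2
  k=2: a=4, p=103, q=9

103/9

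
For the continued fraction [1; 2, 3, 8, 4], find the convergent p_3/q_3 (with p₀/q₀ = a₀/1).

83/58

Using pₖ = aₖpₖ₋₁ + pₖ₋₂, qₖ = aₖqₖ₋₁ + qₖ₋₂ (with p₋₁=1, p₋₂=0, q₋₁=0, q₋₂=1):
  k=0: a=1, p=1, q=1
  k=1: a=2, p=3, q=2
  k=2: a=3, p=10, q=7
  k=3: a=8, p=83, q=58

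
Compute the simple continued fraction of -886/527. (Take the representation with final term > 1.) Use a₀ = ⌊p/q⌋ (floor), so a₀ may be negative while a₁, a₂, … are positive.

-886 = -2·527 + 168
527 = 3·168 + 23
168 = 7·23 + 7
23 = 3·7 + 2
7 = 3·2 + 1
2 = 2·1 + 0  (stop)
So -886/527 = [-2; 3, 7, 3, 3, 2].

[-2; 3, 7, 3, 3, 2]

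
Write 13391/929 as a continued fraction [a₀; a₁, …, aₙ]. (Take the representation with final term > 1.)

13391 = 14×929 + 385
929 = 2×385 + 159
385 = 2×159 + 67
159 = 2×67 + 25
67 = 2×25 + 17
25 = 1×17 + 8
17 = 2×8 + 1
8 = 8×1 + 0  (stop)
So 13391/929 = [14; 2, 2, 2, 2, 1, 2, 8].

[14; 2, 2, 2, 2, 1, 2, 8]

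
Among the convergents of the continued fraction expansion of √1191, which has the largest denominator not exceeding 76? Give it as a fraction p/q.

1622/47

√1191 = [34; 1, 1, 22, 1, 1, 68, …] (period length 6).
Convergents:
  p_0/q_0 = 34/1
  p_1/q_1 = 35/1
  p_2/q_2 = 69/2
  p_3/q_3 = 1553/45
  p_4/q_4 = 1622/47
  p_5/q_5 = 3175/92
q_4 = 47 ≤ 76 < 92 = q_5, so the answer is 1622/47.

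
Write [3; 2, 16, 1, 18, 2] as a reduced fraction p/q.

Using pₖ = aₖpₖ₋₁ + pₖ₋₂ and qₖ = aₖqₖ₋₁ + qₖ₋₂:
  k=0: a=3, p=3, q=1
  k=1: a=2, p=7, q=2
  k=2: a=16, p=115, q=33
  k=3: a=1, p=122, q=35
  k=4: a=18, p=2311, q=663
  k=5: a=2, p=4744, q=1361

4744/1361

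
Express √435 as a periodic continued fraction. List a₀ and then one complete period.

[20; 1, 5, 1, 40]

a₀ = ⌊√435⌋ = 20.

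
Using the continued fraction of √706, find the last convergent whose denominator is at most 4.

√706 = [26; 1, 1, 3, 26, 3, 1, 1, 52, …] (period length 8).
Convergents:
  p_0/q_0 = 26/1
  p_1/q_1 = 27/1
  p_2/q_2 = 53/2
  p_3/q_3 = 186/7
q_2 = 2 ≤ 4 < 7 = q_3, so the answer is 53/2.

53/2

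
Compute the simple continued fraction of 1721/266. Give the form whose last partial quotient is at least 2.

[6; 2, 7, 1, 4, 3]

1721 = 6*266 + 125
266 = 2*125 + 16
125 = 7*16 + 13
16 = 1*13 + 3
13 = 4*3 + 1
3 = 3*1 + 0  (stop)
So 1721/266 = [6; 2, 7, 1, 4, 3].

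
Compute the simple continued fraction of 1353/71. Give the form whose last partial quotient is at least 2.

1353 = 19×71 + 4
71 = 17×4 + 3
4 = 1×3 + 1
3 = 3×1 + 0  (stop)
So 1353/71 = [19; 17, 1, 3].

[19; 17, 1, 3]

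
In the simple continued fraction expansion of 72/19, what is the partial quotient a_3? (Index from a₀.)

1

72 = 3·19 + 15   →  a_0 = 3
19 = 1·15 + 4   →  a_1 = 1
15 = 3·4 + 3   →  a_2 = 3
4 = 1·3 + 1   →  a_3 = 1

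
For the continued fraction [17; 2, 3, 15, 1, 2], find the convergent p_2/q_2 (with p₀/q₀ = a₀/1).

Using pₖ = aₖpₖ₋₁ + pₖ₋₂, qₖ = aₖqₖ₋₁ + qₖ₋₂ (with p₋₁=1, p₋₂=0, q₋₁=0, q₋₂=1):
  k=0: a=17, p=17, q=1
  k=1: a=2, p=35, q=2
  k=2: a=3, p=122, q=7

122/7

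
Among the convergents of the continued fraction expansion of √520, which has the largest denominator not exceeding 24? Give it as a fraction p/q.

114/5

√520 = [22; 1, 4, 11, 4, 1, 44, …] (period length 6).
Convergents:
  p_0/q_0 = 22/1
  p_1/q_1 = 23/1
  p_2/q_2 = 114/5
  p_3/q_3 = 1277/56
q_2 = 5 ≤ 24 < 56 = q_3, so the answer is 114/5.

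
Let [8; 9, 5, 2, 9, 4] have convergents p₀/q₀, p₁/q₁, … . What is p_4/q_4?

Using pₖ = aₖpₖ₋₁ + pₖ₋₂, qₖ = aₖqₖ₋₁ + qₖ₋₂ (with p₋₁=1, p₋₂=0, q₋₁=0, q₋₂=1):
  k=0: a=8, p=8, q=1
  k=1: a=9, p=73, q=9
  k=2: a=5, p=373, q=46
  k=3: a=2, p=819, q=101
  k=4: a=9, p=7744, q=955

7744/955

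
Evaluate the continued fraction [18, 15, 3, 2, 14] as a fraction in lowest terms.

Fold from the inside: start with 14/1.
  2 + 1/14 = 29/14
  3 + 14/29 = 101/29
  15 + 29/101 = 1544/101
  18 + 101/1544 = 27893/1544

27893/1544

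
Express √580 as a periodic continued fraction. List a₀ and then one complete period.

[24; 12, 48]

a₀ = ⌊√580⌋ = 24.
With m₀=0, d₀=1 and mₖ₊₁ = dₖaₖ − mₖ, dₖ₊₁ = (n − mₖ₊₁²)/dₖ, aₖ₊₁ = ⌊(a₀+mₖ₊₁)/dₖ₊₁⌋:
  k=1: m=24, d=4, a=12
  k=2: m=24, d=1, a=48
d=1 and a=2a₀=48 at k=2, so the next step gives (m, d) = (24, 4) again — its k=1 value — and the period has length 2.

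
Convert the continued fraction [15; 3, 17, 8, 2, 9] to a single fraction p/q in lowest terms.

129191/8429

Using pₖ = aₖpₖ₋₁ + pₖ₋₂ and qₖ = aₖqₖ₋₁ + qₖ₋₂:
  k=0: a=15, p=15, q=1
  k=1: a=3, p=46, q=3
  k=2: a=17, p=797, q=52
  k=3: a=8, p=6422, q=419
  k=4: a=2, p=13641, q=890
  k=5: a=9, p=129191, q=8429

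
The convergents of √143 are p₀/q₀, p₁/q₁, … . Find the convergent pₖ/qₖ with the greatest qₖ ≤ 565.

√143 = [11; 1, 22, …] (period length 2).
Convergents:
  p_0/q_0 = 11/1
  p_1/q_1 = 12/1
  p_2/q_2 = 275/23
  p_3/q_3 = 287/24
  p_4/q_4 = 6589/551
  p_5/q_5 = 6876/575
q_4 = 551 ≤ 565 < 575 = q_5, so the answer is 6589/551.

6589/551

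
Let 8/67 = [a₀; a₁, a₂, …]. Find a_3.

1

8 = 0·67 + 8   →  a_0 = 0
67 = 8·8 + 3   →  a_1 = 8
8 = 2·3 + 2   →  a_2 = 2
3 = 1·2 + 1   →  a_3 = 1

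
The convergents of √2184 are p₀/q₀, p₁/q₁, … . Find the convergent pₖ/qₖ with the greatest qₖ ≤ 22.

√2184 = [46; 1, 2, 1, 2, 1, 92, …] (period length 6).
Convergents:
  p_0/q_0 = 46/1
  p_1/q_1 = 47/1
  p_2/q_2 = 140/3
  p_3/q_3 = 187/4
  p_4/q_4 = 514/11
  p_5/q_5 = 701/15
  p_6/q_6 = 65006/1391
q_5 = 15 ≤ 22 < 1391 = q_6, so the answer is 701/15.

701/15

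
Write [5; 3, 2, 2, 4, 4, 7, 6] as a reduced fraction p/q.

Fold from the inside: start with 6/1.
  7 + 1/6 = 43/6
  4 + 6/43 = 178/43
  4 + 43/178 = 755/178
  2 + 178/755 = 1688/755
  2 + 755/1688 = 4131/1688
  3 + 1688/4131 = 14081/4131
  5 + 4131/14081 = 74536/14081

74536/14081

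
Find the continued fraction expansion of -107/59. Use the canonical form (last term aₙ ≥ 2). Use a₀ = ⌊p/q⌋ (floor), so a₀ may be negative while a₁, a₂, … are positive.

-107 = -2*59 + 11
59 = 5*11 + 4
11 = 2*4 + 3
4 = 1*3 + 1
3 = 3*1 + 0  (stop)
So -107/59 = [-2; 5, 2, 1, 3].

[-2; 5, 2, 1, 3]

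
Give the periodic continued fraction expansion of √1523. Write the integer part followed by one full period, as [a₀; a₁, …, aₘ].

[39; 39, 78]

a₀ = ⌊√1523⌋ = 39.
With m₀=0, d₀=1 and mₖ₊₁ = dₖaₖ − mₖ, dₖ₊₁ = (n − mₖ₊₁²)/dₖ, aₖ₊₁ = ⌊(a₀+mₖ₊₁)/dₖ₊₁⌋:
  k=1: m=39, d=2, a=39
  k=2: m=39, d=1, a=78
d=1 and a=2a₀=78 at k=2, so the next step gives (m, d) = (39, 2) again — its k=1 value — and the period has length 2.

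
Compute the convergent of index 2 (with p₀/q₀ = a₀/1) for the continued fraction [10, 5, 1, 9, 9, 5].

Using pₖ = aₖpₖ₋₁ + pₖ₋₂, qₖ = aₖqₖ₋₁ + qₖ₋₂ (with p₋₁=1, p₋₂=0, q₋₁=0, q₋₂=1):
  k=0: a=10, p=10, q=1
  k=1: a=5, p=51, q=5
  k=2: a=1, p=61, q=6

61/6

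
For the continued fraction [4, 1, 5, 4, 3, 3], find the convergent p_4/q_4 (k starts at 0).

Using pₖ = aₖpₖ₋₁ + pₖ₋₂, qₖ = aₖqₖ₋₁ + qₖ₋₂ (with p₋₁=1, p₋₂=0, q₋₁=0, q₋₂=1):
  k=0: a=4, p=4, q=1
  k=1: a=1, p=5, q=1
  k=2: a=5, p=29, q=6
  k=3: a=4, p=121, q=25
  k=4: a=3, p=392, q=81

392/81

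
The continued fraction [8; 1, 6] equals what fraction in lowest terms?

62/7

Fold from the inside: start with 6/1.
  1 + 1/6 = 7/6
  8 + 6/7 = 62/7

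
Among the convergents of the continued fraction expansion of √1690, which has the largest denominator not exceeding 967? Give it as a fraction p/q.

√1690 = [41; 9, 8, 9, 82, …] (period length 4).
Convergents:
  p_0/q_0 = 41/1
  p_1/q_1 = 370/9
  p_2/q_2 = 3001/73
  p_3/q_3 = 27379/666
  p_4/q_4 = 2248079/54685
q_3 = 666 ≤ 967 < 54685 = q_4, so the answer is 27379/666.

27379/666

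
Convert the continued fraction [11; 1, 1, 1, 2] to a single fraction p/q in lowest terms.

93/8

Using pₖ = aₖpₖ₋₁ + pₖ₋₂ and qₖ = aₖqₖ₋₁ + qₖ₋₂:
  k=0: a=11, p=11, q=1
  k=1: a=1, p=12, q=1
  k=2: a=1, p=23, q=2
  k=3: a=1, p=35, q=3
  k=4: a=2, p=93, q=8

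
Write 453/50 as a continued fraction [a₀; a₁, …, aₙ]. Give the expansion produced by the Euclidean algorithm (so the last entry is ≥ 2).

[9; 16, 1, 2]

453 = 9·50 + 3
50 = 16·3 + 2
3 = 1·2 + 1
2 = 2·1 + 0  (stop)
So 453/50 = [9; 16, 1, 2].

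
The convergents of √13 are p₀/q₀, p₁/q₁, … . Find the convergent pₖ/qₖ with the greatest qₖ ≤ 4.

√13 = [3; 1, 1, 1, 1, 6, …] (period length 5).
Convergents:
  p_0/q_0 = 3/1
  p_1/q_1 = 4/1
  p_2/q_2 = 7/2
  p_3/q_3 = 11/3
  p_4/q_4 = 18/5
q_3 = 3 ≤ 4 < 5 = q_4, so the answer is 11/3.

11/3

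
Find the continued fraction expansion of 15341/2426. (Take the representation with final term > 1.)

[6; 3, 11, 17, 1, 3]

15341 = 6×2426 + 785
2426 = 3×785 + 71
785 = 11×71 + 4
71 = 17×4 + 3
4 = 1×3 + 1
3 = 3×1 + 0  (stop)
So 15341/2426 = [6; 3, 11, 17, 1, 3].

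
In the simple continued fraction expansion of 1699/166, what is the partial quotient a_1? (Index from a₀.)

4

1699 = 10·166 + 39   →  a_0 = 10
166 = 4·39 + 10   →  a_1 = 4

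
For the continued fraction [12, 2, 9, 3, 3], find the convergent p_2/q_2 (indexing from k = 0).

237/19

Using pₖ = aₖpₖ₋₁ + pₖ₋₂, qₖ = aₖqₖ₋₁ + qₖ₋₂ (with p₋₁=1, p₋₂=0, q₋₁=0, q₋₂=1):
  k=0: a=12, p=12, q=1
  k=1: a=2, p=25, q=2
  k=2: a=9, p=237, q=19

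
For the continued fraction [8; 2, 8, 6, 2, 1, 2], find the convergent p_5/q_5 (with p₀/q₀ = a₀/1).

2787/329

Using pₖ = aₖpₖ₋₁ + pₖ₋₂, qₖ = aₖqₖ₋₁ + qₖ₋₂ (with p₋₁=1, p₋₂=0, q₋₁=0, q₋₂=1):
  k=0: a=8, p=8, q=1
  k=1: a=2, p=17, q=2
  k=2: a=8, p=144, q=17
  k=3: a=6, p=881, q=104
  k=4: a=2, p=1906, q=225
  k=5: a=1, p=2787, q=329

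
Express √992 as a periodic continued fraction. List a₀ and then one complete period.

a₀ = ⌊√992⌋ = 31.
With m₀=0, d₀=1 and mₖ₊₁ = dₖaₖ − mₖ, dₖ₊₁ = (n − mₖ₊₁²)/dₖ, aₖ₊₁ = ⌊(a₀+mₖ₊₁)/dₖ₊₁⌋:
  k=1: m=31, d=31, a=2
  k=2: m=31, d=1, a=62
d=1 and a=2a₀=62 at k=2, so the next step gives (m, d) = (31, 31) again — its k=1 value — and the period has length 2.

[31; 2, 62]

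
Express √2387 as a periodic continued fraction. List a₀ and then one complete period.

[48; 1, 5, 1, 96]

a₀ = ⌊√2387⌋ = 48.
With m₀=0, d₀=1 and mₖ₊₁ = dₖaₖ − mₖ, dₖ₊₁ = (n − mₖ₊₁²)/dₖ, aₖ₊₁ = ⌊(a₀+mₖ₊₁)/dₖ₊₁⌋:
  k=1: m=48, d=83, a=1
  k=2: m=35, d=14, a=5
  k=3: m=35, d=83, a=1
  k=4: m=48, d=1, a=96
d=1 and a=2a₀=96 at k=4, so the next step gives (m, d) = (48, 83) again — its k=1 value — and the period has length 4.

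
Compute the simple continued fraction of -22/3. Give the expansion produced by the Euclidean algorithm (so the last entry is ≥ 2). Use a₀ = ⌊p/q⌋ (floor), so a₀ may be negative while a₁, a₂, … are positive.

[-8; 1, 2]

-22 = -8×3 + 2
3 = 1×2 + 1
2 = 2×1 + 0  (stop)
So -22/3 = [-8; 1, 2].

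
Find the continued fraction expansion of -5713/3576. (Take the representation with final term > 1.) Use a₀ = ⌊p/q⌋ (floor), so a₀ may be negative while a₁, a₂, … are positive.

-5713 = -2×3576 + 1439
3576 = 2×1439 + 698
1439 = 2×698 + 43
698 = 16×43 + 10
43 = 4×10 + 3
10 = 3×3 + 1
3 = 3×1 + 0  (stop)
So -5713/3576 = [-2; 2, 2, 16, 4, 3, 3].

[-2; 2, 2, 16, 4, 3, 3]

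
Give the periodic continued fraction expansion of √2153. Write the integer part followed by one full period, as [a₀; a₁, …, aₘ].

[46; 2, 2, 92]

a₀ = ⌊√2153⌋ = 46.
With m₀=0, d₀=1 and mₖ₊₁ = dₖaₖ − mₖ, dₖ₊₁ = (n − mₖ₊₁²)/dₖ, aₖ₊₁ = ⌊(a₀+mₖ₊₁)/dₖ₊₁⌋:
  k=1: m=46, d=37, a=2
  k=2: m=28, d=37, a=2
  k=3: m=46, d=1, a=92
d=1 and a=2a₀=92 at k=3, so the next step gives (m, d) = (46, 37) again — its k=1 value — and the period has length 3.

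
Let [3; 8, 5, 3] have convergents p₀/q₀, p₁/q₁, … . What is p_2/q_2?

Using pₖ = aₖpₖ₋₁ + pₖ₋₂, qₖ = aₖqₖ₋₁ + qₖ₋₂ (with p₋₁=1, p₋₂=0, q₋₁=0, q₋₂=1):
  k=0: a=3, p=3, q=1
  k=1: a=8, p=25, q=8
  k=2: a=5, p=128, q=41

128/41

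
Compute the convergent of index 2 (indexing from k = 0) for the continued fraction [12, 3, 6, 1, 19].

234/19

Using pₖ = aₖpₖ₋₁ + pₖ₋₂, qₖ = aₖqₖ₋₁ + qₖ₋₂ (with p₋₁=1, p₋₂=0, q₋₁=0, q₋₂=1):
  k=0: a=12, p=12, q=1
  k=1: a=3, p=37, q=3
  k=2: a=6, p=234, q=19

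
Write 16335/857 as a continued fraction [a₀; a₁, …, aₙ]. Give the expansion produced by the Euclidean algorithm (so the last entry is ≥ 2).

[19; 16, 2, 12, 2]

16335 = 19·857 + 52
857 = 16·52 + 25
52 = 2·25 + 2
25 = 12·2 + 1
2 = 2·1 + 0  (stop)
So 16335/857 = [19; 16, 2, 12, 2].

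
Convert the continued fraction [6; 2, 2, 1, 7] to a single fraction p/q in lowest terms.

Using pₖ = aₖpₖ₋₁ + pₖ₋₂ and qₖ = aₖqₖ₋₁ + qₖ₋₂:
  k=0: a=6, p=6, q=1
  k=1: a=2, p=13, q=2
  k=2: a=2, p=32, q=5
  k=3: a=1, p=45, q=7
  k=4: a=7, p=347, q=54

347/54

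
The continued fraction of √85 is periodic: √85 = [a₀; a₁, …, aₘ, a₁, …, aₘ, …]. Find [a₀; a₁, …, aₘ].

[9; 4, 1, 1, 4, 18]

a₀ = ⌊√85⌋ = 9.
With m₀=0, d₀=1 and mₖ₊₁ = dₖaₖ − mₖ, dₖ₊₁ = (n − mₖ₊₁²)/dₖ, aₖ₊₁ = ⌊(a₀+mₖ₊₁)/dₖ₊₁⌋:
  k=1: m=9, d=4, a=4
  k=2: m=7, d=9, a=1
  k=3: m=2, d=9, a=1
  k=4: m=7, d=4, a=4
  k=5: m=9, d=1, a=18
d=1 and a=2a₀=18 at k=5, so the next step gives (m, d) = (9, 4) again — its k=1 value — and the period has length 5.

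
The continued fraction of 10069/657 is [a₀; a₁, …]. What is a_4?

1

10069 = 15·657 + 214   →  a_0 = 15
657 = 3·214 + 15   →  a_1 = 3
214 = 14·15 + 4   →  a_2 = 14
15 = 3·4 + 3   →  a_3 = 3
4 = 1·3 + 1   →  a_4 = 1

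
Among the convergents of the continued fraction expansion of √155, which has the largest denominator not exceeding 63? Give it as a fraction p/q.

√155 = [12; 2, 4, 2, 24, …] (period length 4).
Convergents:
  p_0/q_0 = 12/1
  p_1/q_1 = 25/2
  p_2/q_2 = 112/9
  p_3/q_3 = 249/20
  p_4/q_4 = 6088/489
q_3 = 20 ≤ 63 < 489 = q_4, so the answer is 249/20.

249/20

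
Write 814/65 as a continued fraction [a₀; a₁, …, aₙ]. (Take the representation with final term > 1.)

[12; 1, 1, 10, 3]

814 = 12×65 + 34
65 = 1×34 + 31
34 = 1×31 + 3
31 = 10×3 + 1
3 = 3×1 + 0  (stop)
So 814/65 = [12; 1, 1, 10, 3].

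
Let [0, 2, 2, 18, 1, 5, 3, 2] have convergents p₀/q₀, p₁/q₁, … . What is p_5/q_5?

232/577

Using pₖ = aₖpₖ₋₁ + pₖ₋₂, qₖ = aₖqₖ₋₁ + qₖ₋₂ (with p₋₁=1, p₋₂=0, q₋₁=0, q₋₂=1):
  k=0: a=0, p=0, q=1
  k=1: a=2, p=1, q=2
  k=2: a=2, p=2, q=5
  k=3: a=18, p=37, q=92
  k=4: a=1, p=39, q=97
  k=5: a=5, p=232, q=577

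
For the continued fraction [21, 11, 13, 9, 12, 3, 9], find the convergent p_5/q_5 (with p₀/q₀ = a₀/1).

Using pₖ = aₖpₖ₋₁ + pₖ₋₂, qₖ = aₖqₖ₋₁ + qₖ₋₂ (with p₋₁=1, p₋₂=0, q₋₁=0, q₋₂=1):
  k=0: a=21, p=21, q=1
  k=1: a=11, p=232, q=11
  k=2: a=13, p=3037, q=144
  k=3: a=9, p=27565, q=1307
  k=4: a=12, p=333817, q=15828
  k=5: a=3, p=1029016, q=48791

1029016/48791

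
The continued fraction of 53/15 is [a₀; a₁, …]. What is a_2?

1

53 = 3·15 + 8   →  a_0 = 3
15 = 1·8 + 7   →  a_1 = 1
8 = 1·7 + 1   →  a_2 = 1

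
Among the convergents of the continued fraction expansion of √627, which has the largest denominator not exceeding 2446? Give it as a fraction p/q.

31325/1251

√627 = [25; 25, 50, …] (period length 2).
Convergents:
  p_0/q_0 = 25/1
  p_1/q_1 = 626/25
  p_2/q_2 = 31325/1251
  p_3/q_3 = 783751/31300
q_2 = 1251 ≤ 2446 < 31300 = q_3, so the answer is 31325/1251.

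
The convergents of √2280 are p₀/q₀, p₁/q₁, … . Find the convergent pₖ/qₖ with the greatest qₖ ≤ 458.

√2280 = [47; 1, 2, 1, 94, …] (period length 4).
Convergents:
  p_0/q_0 = 47/1
  p_1/q_1 = 48/1
  p_2/q_2 = 143/3
  p_3/q_3 = 191/4
  p_4/q_4 = 18097/379
  p_5/q_5 = 18288/383
  p_6/q_6 = 54673/1145
q_5 = 383 ≤ 458 < 1145 = q_6, so the answer is 18288/383.

18288/383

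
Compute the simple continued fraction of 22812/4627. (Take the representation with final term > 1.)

[4; 1, 13, 3, 13, 8]

22812 = 4·4627 + 4304
4627 = 1·4304 + 323
4304 = 13·323 + 105
323 = 3·105 + 8
105 = 13·8 + 1
8 = 8·1 + 0  (stop)
So 22812/4627 = [4; 1, 13, 3, 13, 8].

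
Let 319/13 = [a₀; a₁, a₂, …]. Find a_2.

1

319 = 24·13 + 7   →  a_0 = 24
13 = 1·7 + 6   →  a_1 = 1
7 = 1·6 + 1   →  a_2 = 1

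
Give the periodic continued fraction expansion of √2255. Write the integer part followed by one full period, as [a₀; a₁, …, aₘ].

a₀ = ⌊√2255⌋ = 47.
With m₀=0, d₀=1 and mₖ₊₁ = dₖaₖ − mₖ, dₖ₊₁ = (n − mₖ₊₁²)/dₖ, aₖ₊₁ = ⌊(a₀+mₖ₊₁)/dₖ₊₁⌋:
  k=1: m=47, d=46, a=2
  k=2: m=45, d=5, a=18
  k=3: m=45, d=46, a=2
  k=4: m=47, d=1, a=94
d=1 and a=2a₀=94 at k=4, so the next step gives (m, d) = (47, 46) again — its k=1 value — and the period has length 4.

[47; 2, 18, 2, 94]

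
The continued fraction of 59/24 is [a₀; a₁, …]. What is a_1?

2

59 = 2·24 + 11   →  a_0 = 2
24 = 2·11 + 2   →  a_1 = 2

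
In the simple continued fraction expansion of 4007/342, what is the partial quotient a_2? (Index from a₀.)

4007 = 11·342 + 245   →  a_0 = 11
342 = 1·245 + 97   →  a_1 = 1
245 = 2·97 + 51   →  a_2 = 2

2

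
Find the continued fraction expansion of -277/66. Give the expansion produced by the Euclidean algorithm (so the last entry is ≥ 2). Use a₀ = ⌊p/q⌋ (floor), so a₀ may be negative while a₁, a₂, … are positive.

-277 = -5×66 + 53
66 = 1×53 + 13
53 = 4×13 + 1
13 = 13×1 + 0  (stop)
So -277/66 = [-5; 1, 4, 13].

[-5; 1, 4, 13]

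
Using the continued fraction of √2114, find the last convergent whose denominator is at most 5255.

194534/4231

√2114 = [45; 1, 44, 1, 90, …] (period length 4).
Convergents:
  p_0/q_0 = 45/1
  p_1/q_1 = 46/1
  p_2/q_2 = 2069/45
  p_3/q_3 = 2115/46
  p_4/q_4 = 192419/4185
  p_5/q_5 = 194534/4231
  p_6/q_6 = 8751915/190349
q_5 = 4231 ≤ 5255 < 190349 = q_6, so the answer is 194534/4231.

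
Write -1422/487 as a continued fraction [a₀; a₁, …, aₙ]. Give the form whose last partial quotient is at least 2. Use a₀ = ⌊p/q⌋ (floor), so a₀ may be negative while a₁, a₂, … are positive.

[-3; 12, 2, 19]

-1422 = -3×487 + 39
487 = 12×39 + 19
39 = 2×19 + 1
19 = 19×1 + 0  (stop)
So -1422/487 = [-3; 12, 2, 19].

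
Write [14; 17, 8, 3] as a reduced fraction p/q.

Using pₖ = aₖpₖ₋₁ + pₖ₋₂ and qₖ = aₖqₖ₋₁ + qₖ₋₂:
  k=0: a=14, p=14, q=1
  k=1: a=17, p=239, q=17
  k=2: a=8, p=1926, q=137
  k=3: a=3, p=6017, q=428

6017/428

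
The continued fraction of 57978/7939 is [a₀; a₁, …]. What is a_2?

57978 = 7·7939 + 2405   →  a_0 = 7
7939 = 3·2405 + 724   →  a_1 = 3
2405 = 3·724 + 233   →  a_2 = 3

3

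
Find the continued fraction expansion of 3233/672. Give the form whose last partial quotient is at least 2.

[4; 1, 4, 3, 2, 3, 5]

3233 = 4×672 + 545
672 = 1×545 + 127
545 = 4×127 + 37
127 = 3×37 + 16
37 = 2×16 + 5
16 = 3×5 + 1
5 = 5×1 + 0  (stop)
So 3233/672 = [4; 1, 4, 3, 2, 3, 5].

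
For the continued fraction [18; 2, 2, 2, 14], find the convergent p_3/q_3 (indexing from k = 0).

221/12

Using pₖ = aₖpₖ₋₁ + pₖ₋₂, qₖ = aₖqₖ₋₁ + qₖ₋₂ (with p₋₁=1, p₋₂=0, q₋₁=0, q₋₂=1):
  k=0: a=18, p=18, q=1
  k=1: a=2, p=37, q=2
  k=2: a=2, p=92, q=5
  k=3: a=2, p=221, q=12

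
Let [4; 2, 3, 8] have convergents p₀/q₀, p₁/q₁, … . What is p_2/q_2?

31/7

Using pₖ = aₖpₖ₋₁ + pₖ₋₂, qₖ = aₖqₖ₋₁ + qₖ₋₂ (with p₋₁=1, p₋₂=0, q₋₁=0, q₋₂=1):
  k=0: a=4, p=4, q=1
  k=1: a=2, p=9, q=2
  k=2: a=3, p=31, q=7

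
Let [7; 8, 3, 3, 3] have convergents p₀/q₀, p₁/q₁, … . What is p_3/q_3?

591/83

Using pₖ = aₖpₖ₋₁ + pₖ₋₂, qₖ = aₖqₖ₋₁ + qₖ₋₂ (with p₋₁=1, p₋₂=0, q₋₁=0, q₋₂=1):
  k=0: a=7, p=7, q=1
  k=1: a=8, p=57, q=8
  k=2: a=3, p=178, q=25
  k=3: a=3, p=591, q=83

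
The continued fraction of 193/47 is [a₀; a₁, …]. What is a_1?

9

193 = 4·47 + 5   →  a_0 = 4
47 = 9·5 + 2   →  a_1 = 9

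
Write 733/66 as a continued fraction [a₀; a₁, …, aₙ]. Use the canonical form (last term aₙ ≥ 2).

733 = 11×66 + 7
66 = 9×7 + 3
7 = 2×3 + 1
3 = 3×1 + 0  (stop)
So 733/66 = [11; 9, 2, 3].

[11; 9, 2, 3]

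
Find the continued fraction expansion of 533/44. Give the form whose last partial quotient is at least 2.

[12; 8, 1, 4]

533 = 12·44 + 5
44 = 8·5 + 4
5 = 1·4 + 1
4 = 4·1 + 0  (stop)
So 533/44 = [12; 8, 1, 4].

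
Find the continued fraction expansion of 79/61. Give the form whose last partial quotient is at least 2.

[1; 3, 2, 1, 1, 3]

79 = 1×61 + 18
61 = 3×18 + 7
18 = 2×7 + 4
7 = 1×4 + 3
4 = 1×3 + 1
3 = 3×1 + 0  (stop)
So 79/61 = [1; 3, 2, 1, 1, 3].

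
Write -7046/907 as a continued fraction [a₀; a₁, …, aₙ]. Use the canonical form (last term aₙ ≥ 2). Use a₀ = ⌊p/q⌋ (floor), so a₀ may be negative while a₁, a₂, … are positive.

[-8; 4, 3, 7, 2, 4]

-7046 = -8*907 + 210
907 = 4*210 + 67
210 = 3*67 + 9
67 = 7*9 + 4
9 = 2*4 + 1
4 = 4*1 + 0  (stop)
So -7046/907 = [-8; 4, 3, 7, 2, 4].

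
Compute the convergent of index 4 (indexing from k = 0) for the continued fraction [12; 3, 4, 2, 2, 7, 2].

874/71

Using pₖ = aₖpₖ₋₁ + pₖ₋₂, qₖ = aₖqₖ₋₁ + qₖ₋₂ (with p₋₁=1, p₋₂=0, q₋₁=0, q₋₂=1):
  k=0: a=12, p=12, q=1
  k=1: a=3, p=37, q=3
  k=2: a=4, p=160, q=13
  k=3: a=2, p=357, q=29
  k=4: a=2, p=874, q=71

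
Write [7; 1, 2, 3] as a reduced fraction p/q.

Fold from the inside: start with 3/1.
  2 + 1/3 = 7/3
  1 + 3/7 = 10/7
  7 + 7/10 = 77/10

77/10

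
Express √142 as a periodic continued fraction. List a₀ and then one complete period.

[11; 1, 10, 1, 22]

a₀ = ⌊√142⌋ = 11.
With m₀=0, d₀=1 and mₖ₊₁ = dₖaₖ − mₖ, dₖ₊₁ = (n − mₖ₊₁²)/dₖ, aₖ₊₁ = ⌊(a₀+mₖ₊₁)/dₖ₊₁⌋:
  k=1: m=11, d=21, a=1
  k=2: m=10, d=2, a=10
  k=3: m=10, d=21, a=1
  k=4: m=11, d=1, a=22
d=1 and a=2a₀=22 at k=4, so the next step gives (m, d) = (11, 21) again — its k=1 value — and the period has length 4.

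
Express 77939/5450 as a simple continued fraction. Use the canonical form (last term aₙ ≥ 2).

77939 = 14*5450 + 1639
5450 = 3*1639 + 533
1639 = 3*533 + 40
533 = 13*40 + 13
40 = 3*13 + 1
13 = 13*1 + 0  (stop)
So 77939/5450 = [14; 3, 3, 13, 3, 13].

[14; 3, 3, 13, 3, 13]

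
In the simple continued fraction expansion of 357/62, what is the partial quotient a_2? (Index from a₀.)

357 = 5·62 + 47   →  a_0 = 5
62 = 1·47 + 15   →  a_1 = 1
47 = 3·15 + 2   →  a_2 = 3

3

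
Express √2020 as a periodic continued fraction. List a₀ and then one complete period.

a₀ = ⌊√2020⌋ = 44.
With m₀=0, d₀=1 and mₖ₊₁ = dₖaₖ − mₖ, dₖ₊₁ = (n − mₖ₊₁²)/dₖ, aₖ₊₁ = ⌊(a₀+mₖ₊₁)/dₖ₊₁⌋:
  k=1: m=44, d=84, a=1
  k=2: m=40, d=5, a=16
  k=3: m=40, d=84, a=1
  k=4: m=44, d=1, a=88
d=1 and a=2a₀=88 at k=4, so the next step gives (m, d) = (44, 84) again — its k=1 value — and the period has length 4.

[44; 1, 16, 1, 88]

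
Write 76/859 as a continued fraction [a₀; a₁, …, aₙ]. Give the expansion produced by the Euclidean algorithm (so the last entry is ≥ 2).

76 = 0×859 + 76
859 = 11×76 + 23
76 = 3×23 + 7
23 = 3×7 + 2
7 = 3×2 + 1
2 = 2×1 + 0  (stop)
So 76/859 = [0; 11, 3, 3, 3, 2].

[0; 11, 3, 3, 3, 2]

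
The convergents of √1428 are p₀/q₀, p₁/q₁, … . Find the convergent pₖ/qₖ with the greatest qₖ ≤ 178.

3401/90

√1428 = [37; 1, 3, 1, 2, 1, 3, 1, 74, …] (period length 8).
Convergents:
  p_0/q_0 = 37/1
  p_1/q_1 = 38/1
  p_2/q_2 = 151/4
  p_3/q_3 = 189/5
  p_4/q_4 = 529/14
  p_5/q_5 = 718/19
  p_6/q_6 = 2683/71
  p_7/q_7 = 3401/90
  p_8/q_8 = 254357/6731
q_7 = 90 ≤ 178 < 6731 = q_8, so the answer is 3401/90.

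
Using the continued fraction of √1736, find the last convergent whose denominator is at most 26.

125/3

√1736 = [41; 1, 1, 1, 82, …] (period length 4).
Convergents:
  p_0/q_0 = 41/1
  p_1/q_1 = 42/1
  p_2/q_2 = 83/2
  p_3/q_3 = 125/3
  p_4/q_4 = 10333/248
q_3 = 3 ≤ 26 < 248 = q_4, so the answer is 125/3.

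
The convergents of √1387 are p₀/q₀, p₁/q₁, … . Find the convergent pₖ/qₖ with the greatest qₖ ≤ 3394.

45622/1225

√1387 = [37; 4, 8, 37, 8, 4, 74, …] (period length 6).
Convergents:
  p_0/q_0 = 37/1
  p_1/q_1 = 149/4
  p_2/q_2 = 1229/33
  p_3/q_3 = 45622/1225
  p_4/q_4 = 366205/9833
q_3 = 1225 ≤ 3394 < 9833 = q_4, so the answer is 45622/1225.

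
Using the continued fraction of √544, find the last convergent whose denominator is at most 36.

793/34

√544 = [23; 3, 11, 3, 46, …] (period length 4).
Convergents:
  p_0/q_0 = 23/1
  p_1/q_1 = 70/3
  p_2/q_2 = 793/34
  p_3/q_3 = 2449/105
q_2 = 34 ≤ 36 < 105 = q_3, so the answer is 793/34.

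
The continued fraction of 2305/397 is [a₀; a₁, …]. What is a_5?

2305 = 5·397 + 320   →  a_0 = 5
397 = 1·320 + 77   →  a_1 = 1
320 = 4·77 + 12   →  a_2 = 4
77 = 6·12 + 5   →  a_3 = 6
12 = 2·5 + 2   →  a_4 = 2
5 = 2·2 + 1   →  a_5 = 2

2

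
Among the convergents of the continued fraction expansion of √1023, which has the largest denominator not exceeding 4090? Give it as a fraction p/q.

128929/4031

√1023 = [31; 1, 62, …] (period length 2).
Convergents:
  p_0/q_0 = 31/1
  p_1/q_1 = 32/1
  p_2/q_2 = 2015/63
  p_3/q_3 = 2047/64
  p_4/q_4 = 128929/4031
  p_5/q_5 = 130976/4095
q_4 = 4031 ≤ 4090 < 4095 = q_5, so the answer is 128929/4031.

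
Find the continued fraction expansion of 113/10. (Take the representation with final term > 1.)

113 = 11*10 + 3
10 = 3*3 + 1
3 = 3*1 + 0  (stop)
So 113/10 = [11; 3, 3].

[11; 3, 3]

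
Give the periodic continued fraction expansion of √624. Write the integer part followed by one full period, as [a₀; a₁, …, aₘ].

[24; 1, 48]

a₀ = ⌊√624⌋ = 24.
With m₀=0, d₀=1 and mₖ₊₁ = dₖaₖ − mₖ, dₖ₊₁ = (n − mₖ₊₁²)/dₖ, aₖ₊₁ = ⌊(a₀+mₖ₊₁)/dₖ₊₁⌋:
  k=1: m=24, d=48, a=1
  k=2: m=24, d=1, a=48
d=1 and a=2a₀=48 at k=2, so the next step gives (m, d) = (24, 48) again — its k=1 value — and the period has length 2.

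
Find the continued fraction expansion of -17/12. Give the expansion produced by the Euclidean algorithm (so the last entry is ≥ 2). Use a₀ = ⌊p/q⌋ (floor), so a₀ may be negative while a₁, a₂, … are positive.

-17 = -2·12 + 7
12 = 1·7 + 5
7 = 1·5 + 2
5 = 2·2 + 1
2 = 2·1 + 0  (stop)
So -17/12 = [-2; 1, 1, 2, 2].

[-2; 1, 1, 2, 2]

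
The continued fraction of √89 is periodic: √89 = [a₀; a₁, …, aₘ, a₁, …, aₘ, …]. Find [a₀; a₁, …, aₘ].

a₀ = ⌊√89⌋ = 9.
With m₀=0, d₀=1 and mₖ₊₁ = dₖaₖ − mₖ, dₖ₊₁ = (n − mₖ₊₁²)/dₖ, aₖ₊₁ = ⌊(a₀+mₖ₊₁)/dₖ₊₁⌋:
  k=1: m=9, d=8, a=2
  k=2: m=7, d=5, a=3
  k=3: m=8, d=5, a=3
  k=4: m=7, d=8, a=2
  k=5: m=9, d=1, a=18
d=1 and a=2a₀=18 at k=5, so the next step gives (m, d) = (9, 8) again — its k=1 value — and the period has length 5.

[9; 2, 3, 3, 2, 18]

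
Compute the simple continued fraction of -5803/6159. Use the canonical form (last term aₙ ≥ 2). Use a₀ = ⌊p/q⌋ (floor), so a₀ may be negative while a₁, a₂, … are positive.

[-1; 17, 3, 3, 17, 2]

-5803 = -1×6159 + 356
6159 = 17×356 + 107
356 = 3×107 + 35
107 = 3×35 + 2
35 = 17×2 + 1
2 = 2×1 + 0  (stop)
So -5803/6159 = [-1; 17, 3, 3, 17, 2].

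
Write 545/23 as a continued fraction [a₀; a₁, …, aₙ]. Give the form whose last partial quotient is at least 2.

[23; 1, 2, 3, 2]

545 = 23·23 + 16
23 = 1·16 + 7
16 = 2·7 + 2
7 = 3·2 + 1
2 = 2·1 + 0  (stop)
So 545/23 = [23; 1, 2, 3, 2].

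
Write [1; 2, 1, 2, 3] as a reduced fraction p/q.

Fold from the inside: start with 3/1.
  2 + 1/3 = 7/3
  1 + 3/7 = 10/7
  2 + 7/10 = 27/10
  1 + 10/27 = 37/27

37/27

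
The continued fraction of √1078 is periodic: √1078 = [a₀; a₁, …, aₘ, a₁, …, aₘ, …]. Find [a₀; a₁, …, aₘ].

a₀ = ⌊√1078⌋ = 32.
With m₀=0, d₀=1 and mₖ₊₁ = dₖaₖ − mₖ, dₖ₊₁ = (n − mₖ₊₁²)/dₖ, aₖ₊₁ = ⌊(a₀+mₖ₊₁)/dₖ₊₁⌋:
  k=1: m=32, d=54, a=1
  k=2: m=22, d=11, a=4
  k=3: m=22, d=54, a=1
  k=4: m=32, d=1, a=64
d=1 and a=2a₀=64 at k=4, so the next step gives (m, d) = (32, 54) again — its k=1 value — and the period has length 4.

[32; 1, 4, 1, 64]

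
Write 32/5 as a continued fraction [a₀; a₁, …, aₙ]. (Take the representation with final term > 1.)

[6; 2, 2]

32 = 6·5 + 2
5 = 2·2 + 1
2 = 2·1 + 0  (stop)
So 32/5 = [6; 2, 2].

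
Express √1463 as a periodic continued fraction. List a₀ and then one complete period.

a₀ = ⌊√1463⌋ = 38.
With m₀=0, d₀=1 and mₖ₊₁ = dₖaₖ − mₖ, dₖ₊₁ = (n − mₖ₊₁²)/dₖ, aₖ₊₁ = ⌊(a₀+mₖ₊₁)/dₖ₊₁⌋:
  k=1: m=38, d=19, a=4
  k=2: m=38, d=1, a=76
d=1 and a=2a₀=76 at k=2, so the next step gives (m, d) = (38, 19) again — its k=1 value — and the period has length 2.

[38; 4, 76]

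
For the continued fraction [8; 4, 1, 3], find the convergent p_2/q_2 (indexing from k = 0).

41/5

Using pₖ = aₖpₖ₋₁ + pₖ₋₂, qₖ = aₖqₖ₋₁ + qₖ₋₂ (with p₋₁=1, p₋₂=0, q₋₁=0, q₋₂=1):
  k=0: a=8, p=8, q=1
  k=1: a=4, p=33, q=4
  k=2: a=1, p=41, q=5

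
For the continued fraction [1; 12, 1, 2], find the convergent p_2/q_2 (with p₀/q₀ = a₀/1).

14/13

Using pₖ = aₖpₖ₋₁ + pₖ₋₂, qₖ = aₖqₖ₋₁ + qₖ₋₂ (with p₋₁=1, p₋₂=0, q₋₁=0, q₋₂=1):
  k=0: a=1, p=1, q=1
  k=1: a=12, p=13, q=12
  k=2: a=1, p=14, q=13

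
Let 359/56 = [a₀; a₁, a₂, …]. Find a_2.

2

359 = 6·56 + 23   →  a_0 = 6
56 = 2·23 + 10   →  a_1 = 2
23 = 2·10 + 3   →  a_2 = 2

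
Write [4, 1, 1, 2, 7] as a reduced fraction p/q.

170/37

Using pₖ = aₖpₖ₋₁ + pₖ₋₂ and qₖ = aₖqₖ₋₁ + qₖ₋₂:
  k=0: a=4, p=4, q=1
  k=1: a=1, p=5, q=1
  k=2: a=1, p=9, q=2
  k=3: a=2, p=23, q=5
  k=4: a=7, p=170, q=37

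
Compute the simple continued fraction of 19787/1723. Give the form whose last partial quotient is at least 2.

[11; 2, 15, 6, 9]

19787 = 11·1723 + 834
1723 = 2·834 + 55
834 = 15·55 + 9
55 = 6·9 + 1
9 = 9·1 + 0  (stop)
So 19787/1723 = [11; 2, 15, 6, 9].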